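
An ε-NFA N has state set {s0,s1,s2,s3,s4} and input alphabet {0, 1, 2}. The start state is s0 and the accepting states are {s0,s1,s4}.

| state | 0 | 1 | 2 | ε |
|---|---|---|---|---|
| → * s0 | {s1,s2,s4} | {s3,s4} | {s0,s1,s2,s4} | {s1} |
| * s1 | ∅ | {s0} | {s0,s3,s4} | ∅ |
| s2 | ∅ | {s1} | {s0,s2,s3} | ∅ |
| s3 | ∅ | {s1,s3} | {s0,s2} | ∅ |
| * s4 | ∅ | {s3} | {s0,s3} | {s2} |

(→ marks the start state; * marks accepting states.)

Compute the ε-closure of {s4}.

{s2,s4}

Begin with {s4}.
s4 →ε {s2}; add s2.
ε-closure = {s2,s4}.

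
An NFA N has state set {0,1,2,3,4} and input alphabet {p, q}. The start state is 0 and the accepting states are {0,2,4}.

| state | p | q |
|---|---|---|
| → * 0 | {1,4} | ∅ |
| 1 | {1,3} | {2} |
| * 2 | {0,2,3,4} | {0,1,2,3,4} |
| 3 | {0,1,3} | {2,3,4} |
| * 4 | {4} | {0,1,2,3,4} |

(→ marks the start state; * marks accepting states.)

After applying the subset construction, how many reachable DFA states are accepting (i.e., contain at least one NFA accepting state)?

5

Start state of the DFA: {0}.
{0} --p--> {1,4}  [new]
{0} --q--> ∅  [new]
{1,4} --p--> {1,3,4}  [new]
{1,4} --q--> {0,1,2,3,4}  [new]
∅ --p--> ∅  [seen]
∅ --q--> ∅  [seen]
{1,3,4} --p--> {0,1,3,4}  [new]
{1,3,4} --q--> {0,1,2,3,4}  [seen]
{0,1,2,3,4} --p--> {0,1,2,3,4}  [seen]
{0,1,2,3,4} --q--> {0,1,2,3,4}  [seen]
{0,1,3,4} --p--> {0,1,3,4}  [seen]
{0,1,3,4} --q--> {0,1,2,3,4}  [seen]
Reachable DFA states: {0}, {1,4}, ∅, {1,3,4}, {0,1,2,3,4}, {0,1,3,4}.
Accepting DFA states (contain an NFA accepting state): {0}, {1,4}, {1,3,4}, {0,1,2,3,4}, {0,1,3,4}.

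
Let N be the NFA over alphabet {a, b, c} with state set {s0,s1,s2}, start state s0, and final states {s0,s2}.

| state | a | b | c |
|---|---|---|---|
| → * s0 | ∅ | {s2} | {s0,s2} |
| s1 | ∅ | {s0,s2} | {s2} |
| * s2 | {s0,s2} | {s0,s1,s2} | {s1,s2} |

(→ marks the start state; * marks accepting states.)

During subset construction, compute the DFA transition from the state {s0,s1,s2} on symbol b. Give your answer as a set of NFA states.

δ(s0,b) = {s2}; δ(s1,b) = {s0,s2}; δ(s2,b) = {s0,s1,s2}.
Union: {s0,s1,s2}.

{s0,s1,s2}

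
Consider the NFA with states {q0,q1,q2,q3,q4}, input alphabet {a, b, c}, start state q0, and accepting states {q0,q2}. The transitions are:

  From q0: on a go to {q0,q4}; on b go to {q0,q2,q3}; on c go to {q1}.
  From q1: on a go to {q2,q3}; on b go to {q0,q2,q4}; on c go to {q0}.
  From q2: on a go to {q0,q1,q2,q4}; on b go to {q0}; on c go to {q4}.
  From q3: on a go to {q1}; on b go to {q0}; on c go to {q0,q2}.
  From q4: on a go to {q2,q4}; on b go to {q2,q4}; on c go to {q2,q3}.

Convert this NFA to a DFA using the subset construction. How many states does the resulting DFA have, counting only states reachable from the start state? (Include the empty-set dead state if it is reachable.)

Start state of the DFA: {q0}.
{q0} --a--> {q0,q4}  [new]
{q0} --b--> {q0,q2,q3}  [new]
{q0} --c--> {q1}  [new]
{q0,q4} --a--> {q0,q2,q4}  [new]
{q0,q4} --b--> {q0,q2,q3,q4}  [new]
{q0,q4} --c--> {q1,q2,q3}  [new]
{q0,q2,q3} --a--> {q0,q1,q2,q4}  [new]
{q0,q2,q3} --b--> {q0,q2,q3}  [seen]
{q0,q2,q3} --c--> {q0,q1,q2,q4}  [seen]
{q1} --a--> {q2,q3}  [new]
{q1} --b--> {q0,q2,q4}  [seen]
{q1} --c--> {q0}  [seen]
{q0,q2,q4} --a--> {q0,q1,q2,q4}  [seen]
{q0,q2,q4} --b--> {q0,q2,q3,q4}  [seen]
{q0,q2,q4} --c--> {q1,q2,q3,q4}  [new]
{q0,q2,q3,q4} --a--> {q0,q1,q2,q4}  [seen]
{q0,q2,q3,q4} --b--> {q0,q2,q3,q4}  [seen]
{q0,q2,q3,q4} --c--> {q0,q1,q2,q3,q4}  [new]
{q1,q2,q3} --a--> {q0,q1,q2,q3,q4}  [seen]
{q1,q2,q3} --b--> {q0,q2,q4}  [seen]
{q1,q2,q3} --c--> {q0,q2,q4}  [seen]
{q0,q1,q2,q4} --a--> {q0,q1,q2,q3,q4}  [seen]
{q0,q1,q2,q4} --b--> {q0,q2,q3,q4}  [seen]
{q0,q1,q2,q4} --c--> {q0,q1,q2,q3,q4}  [seen]
{q2,q3} --a--> {q0,q1,q2,q4}  [seen]
{q2,q3} --b--> {q0}  [seen]
{q2,q3} --c--> {q0,q2,q4}  [seen]
{q1,q2,q3,q4} --a--> {q0,q1,q2,q3,q4}  [seen]
{q1,q2,q3,q4} --b--> {q0,q2,q4}  [seen]
{q1,q2,q3,q4} --c--> {q0,q2,q3,q4}  [seen]
{q0,q1,q2,q3,q4} --a--> {q0,q1,q2,q3,q4}  [seen]
{q0,q1,q2,q3,q4} --b--> {q0,q2,q3,q4}  [seen]
{q0,q1,q2,q3,q4} --c--> {q0,q1,q2,q3,q4}  [seen]
Reachable DFA states: {q0}, {q0,q4}, {q0,q2,q3}, {q1}, {q0,q2,q4}, {q0,q2,q3,q4}, {q1,q2,q3}, {q0,q1,q2,q4}, {q2,q3}, {q1,q2,q3,q4}, {q0,q1,q2,q3,q4}.

11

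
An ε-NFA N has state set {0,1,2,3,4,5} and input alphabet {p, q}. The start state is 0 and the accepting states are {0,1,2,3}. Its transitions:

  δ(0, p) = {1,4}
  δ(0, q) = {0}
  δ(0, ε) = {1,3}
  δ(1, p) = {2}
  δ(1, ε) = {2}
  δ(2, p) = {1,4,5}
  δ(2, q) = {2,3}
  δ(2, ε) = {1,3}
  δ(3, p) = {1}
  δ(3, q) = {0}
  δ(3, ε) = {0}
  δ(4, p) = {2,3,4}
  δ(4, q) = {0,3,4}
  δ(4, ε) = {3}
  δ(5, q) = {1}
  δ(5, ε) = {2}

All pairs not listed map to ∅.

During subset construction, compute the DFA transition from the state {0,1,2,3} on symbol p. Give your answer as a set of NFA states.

{0,1,2,3,4,5}

δ(0,p) = {1,4}; δ(1,p) = {2}; δ(2,p) = {1,4,5}; δ(3,p) = {1}.
Union: {1,2,4,5}.
ε-closure gives {0,1,2,3,4,5}.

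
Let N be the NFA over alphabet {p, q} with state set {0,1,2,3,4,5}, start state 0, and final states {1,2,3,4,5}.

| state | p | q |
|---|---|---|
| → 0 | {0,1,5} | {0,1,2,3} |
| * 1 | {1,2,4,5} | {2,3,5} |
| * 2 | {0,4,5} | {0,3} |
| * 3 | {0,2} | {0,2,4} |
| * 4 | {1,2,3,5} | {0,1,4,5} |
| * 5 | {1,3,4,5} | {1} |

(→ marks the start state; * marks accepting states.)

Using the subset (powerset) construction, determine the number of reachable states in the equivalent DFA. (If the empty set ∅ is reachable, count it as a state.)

6

Start state of the DFA: {0}.
{0} --p--> {0,1,5}  [new]
{0} --q--> {0,1,2,3}  [new]
{0,1,5} --p--> {0,1,2,3,4,5}  [new]
{0,1,5} --q--> {0,1,2,3,5}  [new]
{0,1,2,3} --p--> {0,1,2,4,5}  [new]
{0,1,2,3} --q--> {0,1,2,3,4,5}  [seen]
{0,1,2,3,4,5} --p--> {0,1,2,3,4,5}  [seen]
{0,1,2,3,4,5} --q--> {0,1,2,3,4,5}  [seen]
{0,1,2,3,5} --p--> {0,1,2,3,4,5}  [seen]
{0,1,2,3,5} --q--> {0,1,2,3,4,5}  [seen]
{0,1,2,4,5} --p--> {0,1,2,3,4,5}  [seen]
{0,1,2,4,5} --q--> {0,1,2,3,4,5}  [seen]
Reachable DFA states: {0}, {0,1,5}, {0,1,2,3}, {0,1,2,3,4,5}, {0,1,2,3,5}, {0,1,2,4,5}.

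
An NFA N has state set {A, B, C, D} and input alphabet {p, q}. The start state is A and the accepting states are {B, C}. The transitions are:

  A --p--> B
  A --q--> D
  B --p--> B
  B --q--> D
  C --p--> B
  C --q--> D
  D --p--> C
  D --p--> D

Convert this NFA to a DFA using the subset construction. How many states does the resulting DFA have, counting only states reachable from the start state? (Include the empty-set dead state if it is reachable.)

6

Start state of the DFA: {A}.
{A} --p--> {B}  [new]
{A} --q--> {D}  [new]
{B} --p--> {B}  [seen]
{B} --q--> {D}  [seen]
{D} --p--> {C, D}  [new]
{D} --q--> ∅  [new]
{C, D} --p--> {B, C, D}  [new]
{C, D} --q--> {D}  [seen]
∅ --p--> ∅  [seen]
∅ --q--> ∅  [seen]
{B, C, D} --p--> {B, C, D}  [seen]
{B, C, D} --q--> {D}  [seen]
Reachable DFA states: {A}, {B}, {D}, {C, D}, ∅, {B, C, D}.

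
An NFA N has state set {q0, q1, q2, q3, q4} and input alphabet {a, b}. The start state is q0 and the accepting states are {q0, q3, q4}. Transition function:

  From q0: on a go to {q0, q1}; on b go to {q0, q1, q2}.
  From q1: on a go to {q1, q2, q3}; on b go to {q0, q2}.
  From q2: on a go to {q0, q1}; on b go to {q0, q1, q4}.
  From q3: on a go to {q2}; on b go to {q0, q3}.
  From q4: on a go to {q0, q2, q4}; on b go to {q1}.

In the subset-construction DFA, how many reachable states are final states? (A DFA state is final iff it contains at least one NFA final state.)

6

Start state of the DFA: {q0}.
{q0} --a--> {q0, q1}  [new]
{q0} --b--> {q0, q1, q2}  [new]
{q0, q1} --a--> {q0, q1, q2, q3}  [new]
{q0, q1} --b--> {q0, q1, q2}  [seen]
{q0, q1, q2} --a--> {q0, q1, q2, q3}  [seen]
{q0, q1, q2} --b--> {q0, q1, q2, q4}  [new]
{q0, q1, q2, q3} --a--> {q0, q1, q2, q3}  [seen]
{q0, q1, q2, q3} --b--> {q0, q1, q2, q3, q4}  [new]
{q0, q1, q2, q4} --a--> {q0, q1, q2, q3, q4}  [seen]
{q0, q1, q2, q4} --b--> {q0, q1, q2, q4}  [seen]
{q0, q1, q2, q3, q4} --a--> {q0, q1, q2, q3, q4}  [seen]
{q0, q1, q2, q3, q4} --b--> {q0, q1, q2, q3, q4}  [seen]
Reachable DFA states: {q0}, {q0, q1}, {q0, q1, q2}, {q0, q1, q2, q3}, {q0, q1, q2, q4}, {q0, q1, q2, q3, q4}.
Accepting DFA states (contain an NFA accepting state): {q0}, {q0, q1}, {q0, q1, q2}, {q0, q1, q2, q3}, {q0, q1, q2, q4}, {q0, q1, q2, q3, q4}.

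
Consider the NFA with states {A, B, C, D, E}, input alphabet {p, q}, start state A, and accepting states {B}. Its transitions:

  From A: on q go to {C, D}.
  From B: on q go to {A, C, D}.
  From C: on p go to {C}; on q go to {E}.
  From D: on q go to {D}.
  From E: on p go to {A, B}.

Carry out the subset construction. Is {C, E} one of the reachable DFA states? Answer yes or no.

Start state of the DFA: {A}.
{A} --p--> ∅  [new]
{A} --q--> {C, D}  [new]
∅ --p--> ∅  [seen]
∅ --q--> ∅  [seen]
{C, D} --p--> {C}  [new]
{C, D} --q--> {D, E}  [new]
{C} --p--> {C}  [seen]
{C} --q--> {E}  [new]
{D, E} --p--> {A, B}  [new]
{D, E} --q--> {D}  [new]
{E} --p--> {A, B}  [seen]
{E} --q--> ∅  [seen]
{A, B} --p--> ∅  [seen]
{A, B} --q--> {A, C, D}  [new]
{D} --p--> ∅  [seen]
{D} --q--> {D}  [seen]
{A, C, D} --p--> {C}  [seen]
{A, C, D} --q--> {C, D, E}  [new]
{C, D, E} --p--> {A, B, C}  [new]
{C, D, E} --q--> {D, E}  [seen]
{A, B, C} --p--> {C}  [seen]
{A, B, C} --q--> {A, C, D, E}  [new]
{A, C, D, E} --p--> {A, B, C}  [seen]
{A, C, D, E} --q--> {C, D, E}  [seen]
Reachable DFA states: {A}, ∅, {C, D}, {C}, {D, E}, {E}, {A, B}, {D}, {A, C, D}, {C, D, E}, {A, B, C}, {A, C, D, E}.
{C, E} is not among them.

no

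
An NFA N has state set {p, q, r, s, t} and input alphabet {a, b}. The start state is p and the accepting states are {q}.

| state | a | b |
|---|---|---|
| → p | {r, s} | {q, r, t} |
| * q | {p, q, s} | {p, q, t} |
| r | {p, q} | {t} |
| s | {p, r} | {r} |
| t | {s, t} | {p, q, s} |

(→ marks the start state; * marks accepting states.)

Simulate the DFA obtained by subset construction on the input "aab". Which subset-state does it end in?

{p, q, r, t}

Start: {p}.
δ(p,a) = {r, s}.
Union: {r, s}.
After a: {r, s}.
δ(r,a) = {p, q}; δ(s,a) = {p, r}.
Union: {p, q, r}.
After a: {p, q, r}.
δ(p,b) = {q, r, t}; δ(q,b) = {p, q, t}; δ(r,b) = {t}.
Union: {p, q, r, t}.
After b: {p, q, r, t}.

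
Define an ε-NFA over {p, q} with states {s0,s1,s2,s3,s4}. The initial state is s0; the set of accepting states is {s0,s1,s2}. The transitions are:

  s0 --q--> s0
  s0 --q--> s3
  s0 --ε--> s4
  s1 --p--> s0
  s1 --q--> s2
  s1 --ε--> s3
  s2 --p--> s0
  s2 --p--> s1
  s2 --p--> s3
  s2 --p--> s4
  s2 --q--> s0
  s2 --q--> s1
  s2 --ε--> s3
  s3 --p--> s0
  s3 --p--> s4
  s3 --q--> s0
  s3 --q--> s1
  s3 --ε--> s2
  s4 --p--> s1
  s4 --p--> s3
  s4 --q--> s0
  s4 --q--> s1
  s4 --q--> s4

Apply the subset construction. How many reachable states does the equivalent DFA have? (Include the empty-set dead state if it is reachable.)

3

Start state of the DFA: {s0,s4} (ε-closure of the NFA start).
{s0,s4} --p--> {s1,s2,s3}  [new]
{s0,s4} --q--> {s0,s1,s2,s3,s4}  [new]
{s1,s2,s3} --p--> {s0,s1,s2,s3,s4}  [seen]
{s1,s2,s3} --q--> {s0,s1,s2,s3,s4}  [seen]
{s0,s1,s2,s3,s4} --p--> {s0,s1,s2,s3,s4}  [seen]
{s0,s1,s2,s3,s4} --q--> {s0,s1,s2,s3,s4}  [seen]
Reachable DFA states: {s0,s4}, {s1,s2,s3}, {s0,s1,s2,s3,s4}.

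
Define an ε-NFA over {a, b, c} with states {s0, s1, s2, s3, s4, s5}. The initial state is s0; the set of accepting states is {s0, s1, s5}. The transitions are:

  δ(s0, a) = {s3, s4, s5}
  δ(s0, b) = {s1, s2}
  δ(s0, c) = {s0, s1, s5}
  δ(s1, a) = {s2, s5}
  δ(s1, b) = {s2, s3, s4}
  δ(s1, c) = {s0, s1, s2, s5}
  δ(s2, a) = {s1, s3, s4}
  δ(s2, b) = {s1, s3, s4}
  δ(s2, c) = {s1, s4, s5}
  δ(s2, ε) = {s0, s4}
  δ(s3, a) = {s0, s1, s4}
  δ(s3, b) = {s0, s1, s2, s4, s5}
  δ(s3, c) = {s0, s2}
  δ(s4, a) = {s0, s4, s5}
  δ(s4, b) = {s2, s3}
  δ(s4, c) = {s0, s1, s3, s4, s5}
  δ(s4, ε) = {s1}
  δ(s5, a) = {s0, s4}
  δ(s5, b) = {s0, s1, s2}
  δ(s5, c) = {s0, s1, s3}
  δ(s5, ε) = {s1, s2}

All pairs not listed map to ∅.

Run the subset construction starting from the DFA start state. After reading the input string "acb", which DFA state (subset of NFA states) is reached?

{s0, s1, s2, s3, s4, s5}

Start: {s0}.
δ(s0,a) = {s3, s4, s5}.
Union: {s3, s4, s5}.
ε-closure gives {s0, s1, s2, s3, s4, s5}.
After a: {s0, s1, s2, s3, s4, s5}.
δ(s0,c) = {s0, s1, s5}; δ(s1,c) = {s0, s1, s2, s5}; δ(s2,c) = {s1, s4, s5}; δ(s3,c) = {s0, s2}; δ(s4,c) = {s0, s1, s3, s4, s5}; δ(s5,c) = {s0, s1, s3}.
Union: {s0, s1, s2, s3, s4, s5}.
After c: {s0, s1, s2, s3, s4, s5}.
δ(s0,b) = {s1, s2}; δ(s1,b) = {s2, s3, s4}; δ(s2,b) = {s1, s3, s4}; δ(s3,b) = {s0, s1, s2, s4, s5}; δ(s4,b) = {s2, s3}; δ(s5,b) = {s0, s1, s2}.
Union: {s0, s1, s2, s3, s4, s5}.
After b: {s0, s1, s2, s3, s4, s5}.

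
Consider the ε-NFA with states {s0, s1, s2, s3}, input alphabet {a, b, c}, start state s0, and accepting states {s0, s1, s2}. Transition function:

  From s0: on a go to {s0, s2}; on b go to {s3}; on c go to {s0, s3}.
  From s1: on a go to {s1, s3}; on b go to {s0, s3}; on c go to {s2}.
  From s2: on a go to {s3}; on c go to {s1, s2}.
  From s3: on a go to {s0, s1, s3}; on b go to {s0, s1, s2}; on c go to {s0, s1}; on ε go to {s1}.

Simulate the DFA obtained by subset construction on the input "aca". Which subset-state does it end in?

Start: {s0}.
δ(s0,a) = {s0, s2}.
Union: {s0, s2}.
After a: {s0, s2}.
δ(s0,c) = {s0, s3}; δ(s2,c) = {s1, s2}.
Union: {s0, s1, s2, s3}.
After c: {s0, s1, s2, s3}.
δ(s0,a) = {s0, s2}; δ(s1,a) = {s1, s3}; δ(s2,a) = {s3}; δ(s3,a) = {s0, s1, s3}.
Union: {s0, s1, s2, s3}.
After a: {s0, s1, s2, s3}.

{s0, s1, s2, s3}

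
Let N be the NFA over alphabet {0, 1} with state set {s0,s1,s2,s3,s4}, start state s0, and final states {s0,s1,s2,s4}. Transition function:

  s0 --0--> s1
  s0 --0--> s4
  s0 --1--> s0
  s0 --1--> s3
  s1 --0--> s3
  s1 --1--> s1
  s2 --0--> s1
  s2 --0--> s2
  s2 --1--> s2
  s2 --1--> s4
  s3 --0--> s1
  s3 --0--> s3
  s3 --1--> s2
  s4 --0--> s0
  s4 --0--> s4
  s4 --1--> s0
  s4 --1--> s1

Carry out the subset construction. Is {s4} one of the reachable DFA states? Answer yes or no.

no

Start state of the DFA: {s0}.
{s0} --0--> {s1,s4}  [new]
{s0} --1--> {s0,s3}  [new]
{s1,s4} --0--> {s0,s3,s4}  [new]
{s1,s4} --1--> {s0,s1}  [new]
{s0,s3} --0--> {s1,s3,s4}  [new]
{s0,s3} --1--> {s0,s2,s3}  [new]
{s0,s3,s4} --0--> {s0,s1,s3,s4}  [new]
{s0,s3,s4} --1--> {s0,s1,s2,s3}  [new]
{s0,s1} --0--> {s1,s3,s4}  [seen]
{s0,s1} --1--> {s0,s1,s3}  [new]
{s1,s3,s4} --0--> {s0,s1,s3,s4}  [seen]
{s1,s3,s4} --1--> {s0,s1,s2}  [new]
{s0,s2,s3} --0--> {s1,s2,s3,s4}  [new]
{s0,s2,s3} --1--> {s0,s2,s3,s4}  [new]
{s0,s1,s3,s4} --0--> {s0,s1,s3,s4}  [seen]
{s0,s1,s3,s4} --1--> {s0,s1,s2,s3}  [seen]
{s0,s1,s2,s3} --0--> {s1,s2,s3,s4}  [seen]
{s0,s1,s2,s3} --1--> {s0,s1,s2,s3,s4}  [new]
{s0,s1,s3} --0--> {s1,s3,s4}  [seen]
{s0,s1,s3} --1--> {s0,s1,s2,s3}  [seen]
{s0,s1,s2} --0--> {s1,s2,s3,s4}  [seen]
{s0,s1,s2} --1--> {s0,s1,s2,s3,s4}  [seen]
{s1,s2,s3,s4} --0--> {s0,s1,s2,s3,s4}  [seen]
{s1,s2,s3,s4} --1--> {s0,s1,s2,s4}  [new]
{s0,s2,s3,s4} --0--> {s0,s1,s2,s3,s4}  [seen]
{s0,s2,s3,s4} --1--> {s0,s1,s2,s3,s4}  [seen]
{s0,s1,s2,s3,s4} --0--> {s0,s1,s2,s3,s4}  [seen]
{s0,s1,s2,s3,s4} --1--> {s0,s1,s2,s3,s4}  [seen]
{s0,s1,s2,s4} --0--> {s0,s1,s2,s3,s4}  [seen]
{s0,s1,s2,s4} --1--> {s0,s1,s2,s3,s4}  [seen]
Reachable DFA states: {s0}, {s1,s4}, {s0,s3}, {s0,s3,s4}, {s0,s1}, {s1,s3,s4}, {s0,s2,s3}, {s0,s1,s3,s4}, {s0,s1,s2,s3}, {s0,s1,s3}, {s0,s1,s2}, {s1,s2,s3,s4}, {s0,s2,s3,s4}, {s0,s1,s2,s3,s4}, {s0,s1,s2,s4}.
{s4} is not among them.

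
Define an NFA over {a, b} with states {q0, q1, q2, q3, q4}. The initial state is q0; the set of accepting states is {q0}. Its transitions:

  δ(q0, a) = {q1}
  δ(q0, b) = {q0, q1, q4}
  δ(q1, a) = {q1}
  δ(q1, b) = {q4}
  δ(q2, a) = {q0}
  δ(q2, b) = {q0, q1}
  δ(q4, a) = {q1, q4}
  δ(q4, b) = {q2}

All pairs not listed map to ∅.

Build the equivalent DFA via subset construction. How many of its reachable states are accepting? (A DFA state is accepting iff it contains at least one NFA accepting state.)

5

Start state of the DFA: {q0}.
{q0} --a--> {q1}  [new]
{q0} --b--> {q0, q1, q4}  [new]
{q1} --a--> {q1}  [seen]
{q1} --b--> {q4}  [new]
{q0, q1, q4} --a--> {q1, q4}  [new]
{q0, q1, q4} --b--> {q0, q1, q2, q4}  [new]
{q4} --a--> {q1, q4}  [seen]
{q4} --b--> {q2}  [new]
{q1, q4} --a--> {q1, q4}  [seen]
{q1, q4} --b--> {q2, q4}  [new]
{q0, q1, q2, q4} --a--> {q0, q1, q4}  [seen]
{q0, q1, q2, q4} --b--> {q0, q1, q2, q4}  [seen]
{q2} --a--> {q0}  [seen]
{q2} --b--> {q0, q1}  [new]
{q2, q4} --a--> {q0, q1, q4}  [seen]
{q2, q4} --b--> {q0, q1, q2}  [new]
{q0, q1} --a--> {q1}  [seen]
{q0, q1} --b--> {q0, q1, q4}  [seen]
{q0, q1, q2} --a--> {q0, q1}  [seen]
{q0, q1, q2} --b--> {q0, q1, q4}  [seen]
Reachable DFA states: {q0}, {q1}, {q0, q1, q4}, {q4}, {q1, q4}, {q0, q1, q2, q4}, {q2}, {q2, q4}, {q0, q1}, {q0, q1, q2}.
Accepting DFA states (contain an NFA accepting state): {q0}, {q0, q1, q4}, {q0, q1, q2, q4}, {q0, q1}, {q0, q1, q2}.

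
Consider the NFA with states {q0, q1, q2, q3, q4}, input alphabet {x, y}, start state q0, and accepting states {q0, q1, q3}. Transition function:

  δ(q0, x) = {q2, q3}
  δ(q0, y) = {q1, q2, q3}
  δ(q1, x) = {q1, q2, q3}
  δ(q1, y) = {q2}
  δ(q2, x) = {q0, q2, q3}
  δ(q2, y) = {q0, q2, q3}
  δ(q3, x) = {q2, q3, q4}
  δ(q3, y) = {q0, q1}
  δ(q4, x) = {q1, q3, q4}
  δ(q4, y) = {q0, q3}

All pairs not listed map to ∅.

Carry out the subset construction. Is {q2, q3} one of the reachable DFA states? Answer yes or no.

Start state of the DFA: {q0}.
{q0} --x--> {q2, q3}  [new]
{q0} --y--> {q1, q2, q3}  [new]
{q2, q3} --x--> {q0, q2, q3, q4}  [new]
{q2, q3} --y--> {q0, q1, q2, q3}  [new]
{q1, q2, q3} --x--> {q0, q1, q2, q3, q4}  [new]
{q1, q2, q3} --y--> {q0, q1, q2, q3}  [seen]
{q0, q2, q3, q4} --x--> {q0, q1, q2, q3, q4}  [seen]
{q0, q2, q3, q4} --y--> {q0, q1, q2, q3}  [seen]
{q0, q1, q2, q3} --x--> {q0, q1, q2, q3, q4}  [seen]
{q0, q1, q2, q3} --y--> {q0, q1, q2, q3}  [seen]
{q0, q1, q2, q3, q4} --x--> {q0, q1, q2, q3, q4}  [seen]
{q0, q1, q2, q3, q4} --y--> {q0, q1, q2, q3}  [seen]
Reachable DFA states: {q0}, {q2, q3}, {q1, q2, q3}, {q0, q2, q3, q4}, {q0, q1, q2, q3}, {q0, q1, q2, q3, q4}.
{q2, q3} is among them.

yes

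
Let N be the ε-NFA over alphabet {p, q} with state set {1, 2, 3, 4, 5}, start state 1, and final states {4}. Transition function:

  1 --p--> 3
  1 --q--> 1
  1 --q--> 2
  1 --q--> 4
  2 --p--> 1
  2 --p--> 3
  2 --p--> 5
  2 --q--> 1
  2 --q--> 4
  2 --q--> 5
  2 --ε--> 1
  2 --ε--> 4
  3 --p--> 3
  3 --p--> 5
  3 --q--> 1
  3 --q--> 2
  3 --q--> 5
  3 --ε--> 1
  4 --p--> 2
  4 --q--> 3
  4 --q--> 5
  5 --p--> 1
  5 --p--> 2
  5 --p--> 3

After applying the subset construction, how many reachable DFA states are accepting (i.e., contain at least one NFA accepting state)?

3

Start state of the DFA: {1} (ε-closure of the NFA start).
{1} --p--> {1, 3}  [new]
{1} --q--> {1, 2, 4}  [new]
{1, 3} --p--> {1, 3, 5}  [new]
{1, 3} --q--> {1, 2, 4, 5}  [new]
{1, 2, 4} --p--> {1, 2, 3, 4, 5}  [new]
{1, 2, 4} --q--> {1, 2, 3, 4, 5}  [seen]
{1, 3, 5} --p--> {1, 2, 3, 4, 5}  [seen]
{1, 3, 5} --q--> {1, 2, 4, 5}  [seen]
{1, 2, 4, 5} --p--> {1, 2, 3, 4, 5}  [seen]
{1, 2, 4, 5} --q--> {1, 2, 3, 4, 5}  [seen]
{1, 2, 3, 4, 5} --p--> {1, 2, 3, 4, 5}  [seen]
{1, 2, 3, 4, 5} --q--> {1, 2, 3, 4, 5}  [seen]
Reachable DFA states: {1}, {1, 3}, {1, 2, 4}, {1, 3, 5}, {1, 2, 4, 5}, {1, 2, 3, 4, 5}.
Accepting DFA states (contain an NFA accepting state): {1, 2, 4}, {1, 2, 4, 5}, {1, 2, 3, 4, 5}.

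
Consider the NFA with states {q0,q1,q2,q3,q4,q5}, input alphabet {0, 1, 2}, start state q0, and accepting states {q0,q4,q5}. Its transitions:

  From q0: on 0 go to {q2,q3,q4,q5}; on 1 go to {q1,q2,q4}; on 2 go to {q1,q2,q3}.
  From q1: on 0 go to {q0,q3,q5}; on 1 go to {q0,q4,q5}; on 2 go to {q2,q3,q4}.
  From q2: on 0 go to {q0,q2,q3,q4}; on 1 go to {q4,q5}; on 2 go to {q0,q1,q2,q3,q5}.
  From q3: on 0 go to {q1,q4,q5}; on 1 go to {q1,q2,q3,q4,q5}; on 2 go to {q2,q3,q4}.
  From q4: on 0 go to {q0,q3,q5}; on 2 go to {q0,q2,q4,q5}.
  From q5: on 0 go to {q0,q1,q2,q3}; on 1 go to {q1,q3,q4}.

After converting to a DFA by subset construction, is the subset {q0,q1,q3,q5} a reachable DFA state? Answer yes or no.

no

Start state of the DFA: {q0}.
{q0} --0--> {q2,q3,q4,q5}  [new]
{q0} --1--> {q1,q2,q4}  [new]
{q0} --2--> {q1,q2,q3}  [new]
{q2,q3,q4,q5} --0--> {q0,q1,q2,q3,q4,q5}  [new]
{q2,q3,q4,q5} --1--> {q1,q2,q3,q4,q5}  [new]
{q2,q3,q4,q5} --2--> {q0,q1,q2,q3,q4,q5}  [seen]
{q1,q2,q4} --0--> {q0,q2,q3,q4,q5}  [new]
{q1,q2,q4} --1--> {q0,q4,q5}  [new]
{q1,q2,q4} --2--> {q0,q1,q2,q3,q4,q5}  [seen]
{q1,q2,q3} --0--> {q0,q1,q2,q3,q4,q5}  [seen]
{q1,q2,q3} --1--> {q0,q1,q2,q3,q4,q5}  [seen]
{q1,q2,q3} --2--> {q0,q1,q2,q3,q4,q5}  [seen]
{q0,q1,q2,q3,q4,q5} --0--> {q0,q1,q2,q3,q4,q5}  [seen]
{q0,q1,q2,q3,q4,q5} --1--> {q0,q1,q2,q3,q4,q5}  [seen]
{q0,q1,q2,q3,q4,q5} --2--> {q0,q1,q2,q3,q4,q5}  [seen]
{q1,q2,q3,q4,q5} --0--> {q0,q1,q2,q3,q4,q5}  [seen]
{q1,q2,q3,q4,q5} --1--> {q0,q1,q2,q3,q4,q5}  [seen]
{q1,q2,q3,q4,q5} --2--> {q0,q1,q2,q3,q4,q5}  [seen]
{q0,q2,q3,q4,q5} --0--> {q0,q1,q2,q3,q4,q5}  [seen]
{q0,q2,q3,q4,q5} --1--> {q1,q2,q3,q4,q5}  [seen]
{q0,q2,q3,q4,q5} --2--> {q0,q1,q2,q3,q4,q5}  [seen]
{q0,q4,q5} --0--> {q0,q1,q2,q3,q4,q5}  [seen]
{q0,q4,q5} --1--> {q1,q2,q3,q4}  [new]
{q0,q4,q5} --2--> {q0,q1,q2,q3,q4,q5}  [seen]
{q1,q2,q3,q4} --0--> {q0,q1,q2,q3,q4,q5}  [seen]
{q1,q2,q3,q4} --1--> {q0,q1,q2,q3,q4,q5}  [seen]
{q1,q2,q3,q4} --2--> {q0,q1,q2,q3,q4,q5}  [seen]
Reachable DFA states: {q0}, {q2,q3,q4,q5}, {q1,q2,q4}, {q1,q2,q3}, {q0,q1,q2,q3,q4,q5}, {q1,q2,q3,q4,q5}, {q0,q2,q3,q4,q5}, {q0,q4,q5}, {q1,q2,q3,q4}.
{q0,q1,q3,q5} is not among them.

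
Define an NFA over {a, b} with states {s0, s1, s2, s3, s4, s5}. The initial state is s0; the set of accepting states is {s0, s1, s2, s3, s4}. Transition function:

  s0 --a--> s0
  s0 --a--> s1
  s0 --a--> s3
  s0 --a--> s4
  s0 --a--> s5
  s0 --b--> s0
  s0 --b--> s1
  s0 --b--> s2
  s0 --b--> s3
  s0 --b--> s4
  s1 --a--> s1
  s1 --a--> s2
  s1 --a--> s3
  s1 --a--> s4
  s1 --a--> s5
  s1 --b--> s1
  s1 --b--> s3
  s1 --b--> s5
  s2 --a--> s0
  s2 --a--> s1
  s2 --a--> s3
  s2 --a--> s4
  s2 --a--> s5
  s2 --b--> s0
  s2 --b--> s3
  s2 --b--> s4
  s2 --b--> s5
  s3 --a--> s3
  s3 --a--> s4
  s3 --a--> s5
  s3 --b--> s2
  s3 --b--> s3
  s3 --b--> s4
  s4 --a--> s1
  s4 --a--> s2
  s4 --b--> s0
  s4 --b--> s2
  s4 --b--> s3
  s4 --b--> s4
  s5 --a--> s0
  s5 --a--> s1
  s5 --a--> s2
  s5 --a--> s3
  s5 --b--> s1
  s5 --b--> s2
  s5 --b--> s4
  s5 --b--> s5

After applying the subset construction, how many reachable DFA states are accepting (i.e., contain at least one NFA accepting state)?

Start state of the DFA: {s0}.
{s0} --a--> {s0, s1, s3, s4, s5}  [new]
{s0} --b--> {s0, s1, s2, s3, s4}  [new]
{s0, s1, s3, s4, s5} --a--> {s0, s1, s2, s3, s4, s5}  [new]
{s0, s1, s3, s4, s5} --b--> {s0, s1, s2, s3, s4, s5}  [seen]
{s0, s1, s2, s3, s4} --a--> {s0, s1, s2, s3, s4, s5}  [seen]
{s0, s1, s2, s3, s4} --b--> {s0, s1, s2, s3, s4, s5}  [seen]
{s0, s1, s2, s3, s4, s5} --a--> {s0, s1, s2, s3, s4, s5}  [seen]
{s0, s1, s2, s3, s4, s5} --b--> {s0, s1, s2, s3, s4, s5}  [seen]
Reachable DFA states: {s0}, {s0, s1, s3, s4, s5}, {s0, s1, s2, s3, s4}, {s0, s1, s2, s3, s4, s5}.
Accepting DFA states (contain an NFA accepting state): {s0}, {s0, s1, s3, s4, s5}, {s0, s1, s2, s3, s4}, {s0, s1, s2, s3, s4, s5}.

4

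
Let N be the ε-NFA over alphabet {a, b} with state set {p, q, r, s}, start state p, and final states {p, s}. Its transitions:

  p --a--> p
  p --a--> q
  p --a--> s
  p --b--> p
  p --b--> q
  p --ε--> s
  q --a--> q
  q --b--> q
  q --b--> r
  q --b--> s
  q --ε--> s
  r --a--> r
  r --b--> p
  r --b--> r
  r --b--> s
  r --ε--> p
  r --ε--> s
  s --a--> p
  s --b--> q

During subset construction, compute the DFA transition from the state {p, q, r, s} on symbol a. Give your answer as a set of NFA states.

δ(p,a) = {p, q, s}; δ(q,a) = {q}; δ(r,a) = {r}; δ(s,a) = {p}.
Union: {p, q, r, s}.

{p, q, r, s}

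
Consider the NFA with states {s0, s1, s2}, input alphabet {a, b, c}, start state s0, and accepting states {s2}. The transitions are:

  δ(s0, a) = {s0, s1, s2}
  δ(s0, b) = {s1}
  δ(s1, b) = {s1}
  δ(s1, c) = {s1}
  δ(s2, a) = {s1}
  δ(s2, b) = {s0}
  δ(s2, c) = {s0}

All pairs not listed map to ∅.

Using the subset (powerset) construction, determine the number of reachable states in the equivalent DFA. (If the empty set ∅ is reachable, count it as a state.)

5

Start state of the DFA: {s0}.
{s0} --a--> {s0, s1, s2}  [new]
{s0} --b--> {s1}  [new]
{s0} --c--> ∅  [new]
{s0, s1, s2} --a--> {s0, s1, s2}  [seen]
{s0, s1, s2} --b--> {s0, s1}  [new]
{s0, s1, s2} --c--> {s0, s1}  [seen]
{s1} --a--> ∅  [seen]
{s1} --b--> {s1}  [seen]
{s1} --c--> {s1}  [seen]
∅ --a--> ∅  [seen]
∅ --b--> ∅  [seen]
∅ --c--> ∅  [seen]
{s0, s1} --a--> {s0, s1, s2}  [seen]
{s0, s1} --b--> {s1}  [seen]
{s0, s1} --c--> {s1}  [seen]
Reachable DFA states: {s0}, {s0, s1, s2}, {s1}, ∅, {s0, s1}.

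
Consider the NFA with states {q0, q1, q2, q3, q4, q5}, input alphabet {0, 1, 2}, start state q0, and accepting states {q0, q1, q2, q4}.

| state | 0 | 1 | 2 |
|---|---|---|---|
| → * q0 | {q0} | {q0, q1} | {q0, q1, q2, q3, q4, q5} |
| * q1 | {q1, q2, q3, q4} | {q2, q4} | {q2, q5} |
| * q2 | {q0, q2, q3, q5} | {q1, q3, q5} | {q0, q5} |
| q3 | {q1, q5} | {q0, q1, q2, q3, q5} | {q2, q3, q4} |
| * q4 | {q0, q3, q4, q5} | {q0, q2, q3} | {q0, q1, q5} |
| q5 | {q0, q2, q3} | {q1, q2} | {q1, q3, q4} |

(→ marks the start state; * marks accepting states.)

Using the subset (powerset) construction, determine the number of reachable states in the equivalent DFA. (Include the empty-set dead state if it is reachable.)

Start state of the DFA: {q0}.
{q0} --0--> {q0}  [seen]
{q0} --1--> {q0, q1}  [new]
{q0} --2--> {q0, q1, q2, q3, q4, q5}  [new]
{q0, q1} --0--> {q0, q1, q2, q3, q4}  [new]
{q0, q1} --1--> {q0, q1, q2, q4}  [new]
{q0, q1} --2--> {q0, q1, q2, q3, q4, q5}  [seen]
{q0, q1, q2, q3, q4, q5} --0--> {q0, q1, q2, q3, q4, q5}  [seen]
{q0, q1, q2, q3, q4, q5} --1--> {q0, q1, q2, q3, q4, q5}  [seen]
{q0, q1, q2, q3, q4, q5} --2--> {q0, q1, q2, q3, q4, q5}  [seen]
{q0, q1, q2, q3, q4} --0--> {q0, q1, q2, q3, q4, q5}  [seen]
{q0, q1, q2, q3, q4} --1--> {q0, q1, q2, q3, q4, q5}  [seen]
{q0, q1, q2, q3, q4} --2--> {q0, q1, q2, q3, q4, q5}  [seen]
{q0, q1, q2, q4} --0--> {q0, q1, q2, q3, q4, q5}  [seen]
{q0, q1, q2, q4} --1--> {q0, q1, q2, q3, q4, q5}  [seen]
{q0, q1, q2, q4} --2--> {q0, q1, q2, q3, q4, q5}  [seen]
Reachable DFA states: {q0}, {q0, q1}, {q0, q1, q2, q3, q4, q5}, {q0, q1, q2, q3, q4}, {q0, q1, q2, q4}.

5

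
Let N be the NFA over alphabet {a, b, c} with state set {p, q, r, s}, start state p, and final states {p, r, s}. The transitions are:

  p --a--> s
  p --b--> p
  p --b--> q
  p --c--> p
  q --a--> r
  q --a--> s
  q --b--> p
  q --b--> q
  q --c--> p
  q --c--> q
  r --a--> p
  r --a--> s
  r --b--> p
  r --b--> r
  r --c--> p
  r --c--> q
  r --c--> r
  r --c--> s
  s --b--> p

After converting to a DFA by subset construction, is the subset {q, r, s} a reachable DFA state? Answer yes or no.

Start state of the DFA: {p}.
{p} --a--> {s}  [new]
{p} --b--> {p, q}  [new]
{p} --c--> {p}  [seen]
{s} --a--> ∅  [new]
{s} --b--> {p}  [seen]
{s} --c--> ∅  [seen]
{p, q} --a--> {r, s}  [new]
{p, q} --b--> {p, q}  [seen]
{p, q} --c--> {p, q}  [seen]
∅ --a--> ∅  [seen]
∅ --b--> ∅  [seen]
∅ --c--> ∅  [seen]
{r, s} --a--> {p, s}  [new]
{r, s} --b--> {p, r}  [new]
{r, s} --c--> {p, q, r, s}  [new]
{p, s} --a--> {s}  [seen]
{p, s} --b--> {p, q}  [seen]
{p, s} --c--> {p}  [seen]
{p, r} --a--> {p, s}  [seen]
{p, r} --b--> {p, q, r}  [new]
{p, r} --c--> {p, q, r, s}  [seen]
{p, q, r, s} --a--> {p, r, s}  [new]
{p, q, r, s} --b--> {p, q, r}  [seen]
{p, q, r, s} --c--> {p, q, r, s}  [seen]
{p, q, r} --a--> {p, r, s}  [seen]
{p, q, r} --b--> {p, q, r}  [seen]
{p, q, r} --c--> {p, q, r, s}  [seen]
{p, r, s} --a--> {p, s}  [seen]
{p, r, s} --b--> {p, q, r}  [seen]
{p, r, s} --c--> {p, q, r, s}  [seen]
Reachable DFA states: {p}, {s}, {p, q}, ∅, {r, s}, {p, s}, {p, r}, {p, q, r, s}, {p, q, r}, {p, r, s}.
{q, r, s} is not among them.

no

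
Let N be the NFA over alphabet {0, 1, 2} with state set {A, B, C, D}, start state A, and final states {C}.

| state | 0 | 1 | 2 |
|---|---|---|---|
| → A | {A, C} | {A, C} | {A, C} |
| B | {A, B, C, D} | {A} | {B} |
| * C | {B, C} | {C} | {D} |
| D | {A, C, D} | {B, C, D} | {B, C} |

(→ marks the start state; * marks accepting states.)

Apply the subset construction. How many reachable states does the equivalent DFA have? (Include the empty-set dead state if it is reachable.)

Start state of the DFA: {A}.
{A} --0--> {A, C}  [new]
{A} --1--> {A, C}  [seen]
{A} --2--> {A, C}  [seen]
{A, C} --0--> {A, B, C}  [new]
{A, C} --1--> {A, C}  [seen]
{A, C} --2--> {A, C, D}  [new]
{A, B, C} --0--> {A, B, C, D}  [new]
{A, B, C} --1--> {A, C}  [seen]
{A, B, C} --2--> {A, B, C, D}  [seen]
{A, C, D} --0--> {A, B, C, D}  [seen]
{A, C, D} --1--> {A, B, C, D}  [seen]
{A, C, D} --2--> {A, B, C, D}  [seen]
{A, B, C, D} --0--> {A, B, C, D}  [seen]
{A, B, C, D} --1--> {A, B, C, D}  [seen]
{A, B, C, D} --2--> {A, B, C, D}  [seen]
Reachable DFA states: {A}, {A, C}, {A, B, C}, {A, C, D}, {A, B, C, D}.

5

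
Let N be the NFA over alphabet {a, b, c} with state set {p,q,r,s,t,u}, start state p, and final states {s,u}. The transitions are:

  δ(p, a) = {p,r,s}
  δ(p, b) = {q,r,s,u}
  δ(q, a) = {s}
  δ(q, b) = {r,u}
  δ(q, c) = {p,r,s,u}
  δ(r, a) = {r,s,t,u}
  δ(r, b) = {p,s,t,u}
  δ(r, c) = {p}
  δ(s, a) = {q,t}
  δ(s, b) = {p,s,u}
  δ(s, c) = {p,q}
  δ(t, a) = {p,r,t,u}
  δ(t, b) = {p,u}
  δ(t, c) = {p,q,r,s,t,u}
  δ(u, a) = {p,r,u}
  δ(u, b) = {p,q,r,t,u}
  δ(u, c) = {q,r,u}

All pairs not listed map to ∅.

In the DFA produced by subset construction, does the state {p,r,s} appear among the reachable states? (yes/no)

yes

Start state of the DFA: {p}.
{p} --a--> {p,r,s}  [new]
{p} --b--> {q,r,s,u}  [new]
{p} --c--> ∅  [new]
{p,r,s} --a--> {p,q,r,s,t,u}  [new]
{p,r,s} --b--> {p,q,r,s,t,u}  [seen]
{p,r,s} --c--> {p,q}  [new]
{q,r,s,u} --a--> {p,q,r,s,t,u}  [seen]
{q,r,s,u} --b--> {p,q,r,s,t,u}  [seen]
{q,r,s,u} --c--> {p,q,r,s,u}  [new]
∅ --a--> ∅  [seen]
∅ --b--> ∅  [seen]
∅ --c--> ∅  [seen]
{p,q,r,s,t,u} --a--> {p,q,r,s,t,u}  [seen]
{p,q,r,s,t,u} --b--> {p,q,r,s,t,u}  [seen]
{p,q,r,s,t,u} --c--> {p,q,r,s,t,u}  [seen]
{p,q} --a--> {p,r,s}  [seen]
{p,q} --b--> {q,r,s,u}  [seen]
{p,q} --c--> {p,r,s,u}  [new]
{p,q,r,s,u} --a--> {p,q,r,s,t,u}  [seen]
{p,q,r,s,u} --b--> {p,q,r,s,t,u}  [seen]
{p,q,r,s,u} --c--> {p,q,r,s,u}  [seen]
{p,r,s,u} --a--> {p,q,r,s,t,u}  [seen]
{p,r,s,u} --b--> {p,q,r,s,t,u}  [seen]
{p,r,s,u} --c--> {p,q,r,u}  [new]
{p,q,r,u} --a--> {p,r,s,t,u}  [new]
{p,q,r,u} --b--> {p,q,r,s,t,u}  [seen]
{p,q,r,u} --c--> {p,q,r,s,u}  [seen]
{p,r,s,t,u} --a--> {p,q,r,s,t,u}  [seen]
{p,r,s,t,u} --b--> {p,q,r,s,t,u}  [seen]
{p,r,s,t,u} --c--> {p,q,r,s,t,u}  [seen]
Reachable DFA states: {p}, {p,r,s}, {q,r,s,u}, ∅, {p,q,r,s,t,u}, {p,q}, {p,q,r,s,u}, {p,r,s,u}, {p,q,r,u}, {p,r,s,t,u}.
{p,r,s} is among them.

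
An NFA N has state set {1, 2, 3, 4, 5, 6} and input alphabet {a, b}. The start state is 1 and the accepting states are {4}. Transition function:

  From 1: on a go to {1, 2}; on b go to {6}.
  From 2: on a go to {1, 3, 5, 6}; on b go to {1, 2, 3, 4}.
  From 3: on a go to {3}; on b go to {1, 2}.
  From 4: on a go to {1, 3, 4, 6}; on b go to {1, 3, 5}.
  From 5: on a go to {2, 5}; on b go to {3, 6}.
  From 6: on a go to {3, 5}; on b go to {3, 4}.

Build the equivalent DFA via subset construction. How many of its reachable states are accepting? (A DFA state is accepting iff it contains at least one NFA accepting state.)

4

Start state of the DFA: {1}.
{1} --a--> {1, 2}  [new]
{1} --b--> {6}  [new]
{1, 2} --a--> {1, 2, 3, 5, 6}  [new]
{1, 2} --b--> {1, 2, 3, 4, 6}  [new]
{6} --a--> {3, 5}  [new]
{6} --b--> {3, 4}  [new]
{1, 2, 3, 5, 6} --a--> {1, 2, 3, 5, 6}  [seen]
{1, 2, 3, 5, 6} --b--> {1, 2, 3, 4, 6}  [seen]
{1, 2, 3, 4, 6} --a--> {1, 2, 3, 4, 5, 6}  [new]
{1, 2, 3, 4, 6} --b--> {1, 2, 3, 4, 5, 6}  [seen]
{3, 5} --a--> {2, 3, 5}  [new]
{3, 5} --b--> {1, 2, 3, 6}  [new]
{3, 4} --a--> {1, 3, 4, 6}  [new]
{3, 4} --b--> {1, 2, 3, 5}  [new]
{1, 2, 3, 4, 5, 6} --a--> {1, 2, 3, 4, 5, 6}  [seen]
{1, 2, 3, 4, 5, 6} --b--> {1, 2, 3, 4, 5, 6}  [seen]
{2, 3, 5} --a--> {1, 2, 3, 5, 6}  [seen]
{2, 3, 5} --b--> {1, 2, 3, 4, 6}  [seen]
{1, 2, 3, 6} --a--> {1, 2, 3, 5, 6}  [seen]
{1, 2, 3, 6} --b--> {1, 2, 3, 4, 6}  [seen]
{1, 3, 4, 6} --a--> {1, 2, 3, 4, 5, 6}  [seen]
{1, 3, 4, 6} --b--> {1, 2, 3, 4, 5, 6}  [seen]
{1, 2, 3, 5} --a--> {1, 2, 3, 5, 6}  [seen]
{1, 2, 3, 5} --b--> {1, 2, 3, 4, 6}  [seen]
Reachable DFA states: {1}, {1, 2}, {6}, {1, 2, 3, 5, 6}, {1, 2, 3, 4, 6}, {3, 5}, {3, 4}, {1, 2, 3, 4, 5, 6}, {2, 3, 5}, {1, 2, 3, 6}, {1, 3, 4, 6}, {1, 2, 3, 5}.
Accepting DFA states (contain an NFA accepting state): {1, 2, 3, 4, 6}, {3, 4}, {1, 2, 3, 4, 5, 6}, {1, 3, 4, 6}.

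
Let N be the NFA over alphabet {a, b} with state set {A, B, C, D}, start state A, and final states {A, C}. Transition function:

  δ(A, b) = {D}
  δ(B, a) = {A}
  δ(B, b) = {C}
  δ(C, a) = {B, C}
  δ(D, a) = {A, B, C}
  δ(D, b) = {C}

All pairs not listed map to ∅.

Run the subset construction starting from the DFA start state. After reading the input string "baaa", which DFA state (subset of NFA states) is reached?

{A, B, C}

Start: {A}.
δ(A,b) = {D}.
Union: {D}.
After b: {D}.
δ(D,a) = {A, B, C}.
Union: {A, B, C}.
After a: {A, B, C}.
δ(A,a) = ∅; δ(B,a) = {A}; δ(C,a) = {B, C}.
Union: {A, B, C}.
After a: {A, B, C}.
δ(A,a) = ∅; δ(B,a) = {A}; δ(C,a) = {B, C}.
Union: {A, B, C}.
After a: {A, B, C}.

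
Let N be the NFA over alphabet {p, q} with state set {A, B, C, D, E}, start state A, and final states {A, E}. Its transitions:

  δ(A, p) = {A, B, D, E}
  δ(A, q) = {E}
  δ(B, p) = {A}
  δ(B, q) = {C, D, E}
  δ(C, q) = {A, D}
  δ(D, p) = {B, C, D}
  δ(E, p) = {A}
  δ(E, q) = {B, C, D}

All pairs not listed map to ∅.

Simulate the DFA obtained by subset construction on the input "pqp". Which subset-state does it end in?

Start: {A}.
δ(A,p) = {A, B, D, E}.
Union: {A, B, D, E}.
After p: {A, B, D, E}.
δ(A,q) = {E}; δ(B,q) = {C, D, E}; δ(D,q) = ∅; δ(E,q) = {B, C, D}.
Union: {B, C, D, E}.
After q: {B, C, D, E}.
δ(B,p) = {A}; δ(C,p) = ∅; δ(D,p) = {B, C, D}; δ(E,p) = {A}.
Union: {A, B, C, D}.
After p: {A, B, C, D}.

{A, B, C, D}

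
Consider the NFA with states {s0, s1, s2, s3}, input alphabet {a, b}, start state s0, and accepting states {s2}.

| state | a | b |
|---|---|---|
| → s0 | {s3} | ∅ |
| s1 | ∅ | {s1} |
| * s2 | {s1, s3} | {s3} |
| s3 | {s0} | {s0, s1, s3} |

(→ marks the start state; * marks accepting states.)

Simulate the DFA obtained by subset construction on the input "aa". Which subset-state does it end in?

{s0}

Start: {s0}.
δ(s0,a) = {s3}.
Union: {s3}.
After a: {s3}.
δ(s3,a) = {s0}.
Union: {s0}.
After a: {s0}.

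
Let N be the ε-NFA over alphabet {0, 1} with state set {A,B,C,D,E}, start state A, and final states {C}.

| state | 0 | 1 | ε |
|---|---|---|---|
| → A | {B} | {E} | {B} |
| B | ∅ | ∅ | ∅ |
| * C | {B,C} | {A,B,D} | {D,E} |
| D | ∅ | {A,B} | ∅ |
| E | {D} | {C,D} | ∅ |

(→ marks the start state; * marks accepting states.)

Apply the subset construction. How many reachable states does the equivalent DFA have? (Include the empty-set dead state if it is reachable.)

8

Start state of the DFA: {A,B} (ε-closure of the NFA start).
{A,B} --0--> {B}  [new]
{A,B} --1--> {E}  [new]
{B} --0--> ∅  [new]
{B} --1--> ∅  [seen]
{E} --0--> {D}  [new]
{E} --1--> {C,D,E}  [new]
∅ --0--> ∅  [seen]
∅ --1--> ∅  [seen]
{D} --0--> ∅  [seen]
{D} --1--> {A,B}  [seen]
{C,D,E} --0--> {B,C,D,E}  [new]
{C,D,E} --1--> {A,B,C,D,E}  [new]
{B,C,D,E} --0--> {B,C,D,E}  [seen]
{B,C,D,E} --1--> {A,B,C,D,E}  [seen]
{A,B,C,D,E} --0--> {B,C,D,E}  [seen]
{A,B,C,D,E} --1--> {A,B,C,D,E}  [seen]
Reachable DFA states: {A,B}, {B}, {E}, ∅, {D}, {C,D,E}, {B,C,D,E}, {A,B,C,D,E}.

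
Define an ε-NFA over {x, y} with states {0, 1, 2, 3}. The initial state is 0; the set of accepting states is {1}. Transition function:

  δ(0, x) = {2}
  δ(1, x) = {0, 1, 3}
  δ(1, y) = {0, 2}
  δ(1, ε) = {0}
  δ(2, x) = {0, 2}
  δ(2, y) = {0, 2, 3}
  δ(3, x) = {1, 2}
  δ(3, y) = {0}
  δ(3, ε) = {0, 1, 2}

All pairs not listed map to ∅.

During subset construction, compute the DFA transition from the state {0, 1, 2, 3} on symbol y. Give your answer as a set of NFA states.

{0, 1, 2, 3}

δ(0,y) = ∅; δ(1,y) = {0, 2}; δ(2,y) = {0, 2, 3}; δ(3,y) = {0}.
Union: {0, 2, 3}.
ε-closure gives {0, 1, 2, 3}.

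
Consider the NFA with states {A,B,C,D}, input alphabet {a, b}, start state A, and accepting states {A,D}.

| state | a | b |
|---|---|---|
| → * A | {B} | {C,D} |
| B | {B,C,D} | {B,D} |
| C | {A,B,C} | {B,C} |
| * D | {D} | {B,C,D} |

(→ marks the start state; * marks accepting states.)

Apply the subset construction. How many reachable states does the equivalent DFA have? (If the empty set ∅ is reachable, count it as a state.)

Start state of the DFA: {A}.
{A} --a--> {B}  [new]
{A} --b--> {C,D}  [new]
{B} --a--> {B,C,D}  [new]
{B} --b--> {B,D}  [new]
{C,D} --a--> {A,B,C,D}  [new]
{C,D} --b--> {B,C,D}  [seen]
{B,C,D} --a--> {A,B,C,D}  [seen]
{B,C,D} --b--> {B,C,D}  [seen]
{B,D} --a--> {B,C,D}  [seen]
{B,D} --b--> {B,C,D}  [seen]
{A,B,C,D} --a--> {A,B,C,D}  [seen]
{A,B,C,D} --b--> {B,C,D}  [seen]
Reachable DFA states: {A}, {B}, {C,D}, {B,C,D}, {B,D}, {A,B,C,D}.

6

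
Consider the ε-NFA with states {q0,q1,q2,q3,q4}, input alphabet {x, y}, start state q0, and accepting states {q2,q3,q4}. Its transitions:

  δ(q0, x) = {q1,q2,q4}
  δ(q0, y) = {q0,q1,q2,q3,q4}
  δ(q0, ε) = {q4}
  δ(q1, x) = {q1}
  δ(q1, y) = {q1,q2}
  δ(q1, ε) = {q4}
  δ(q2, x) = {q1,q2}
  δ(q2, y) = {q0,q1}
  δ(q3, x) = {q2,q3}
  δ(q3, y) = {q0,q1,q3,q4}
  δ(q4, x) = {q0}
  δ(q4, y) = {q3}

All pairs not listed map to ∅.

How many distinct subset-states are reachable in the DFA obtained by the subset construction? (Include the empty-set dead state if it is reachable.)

Start state of the DFA: {q0,q4} (ε-closure of the NFA start).
{q0,q4} --x--> {q0,q1,q2,q4}  [new]
{q0,q4} --y--> {q0,q1,q2,q3,q4}  [new]
{q0,q1,q2,q4} --x--> {q0,q1,q2,q4}  [seen]
{q0,q1,q2,q4} --y--> {q0,q1,q2,q3,q4}  [seen]
{q0,q1,q2,q3,q4} --x--> {q0,q1,q2,q3,q4}  [seen]
{q0,q1,q2,q3,q4} --y--> {q0,q1,q2,q3,q4}  [seen]
Reachable DFA states: {q0,q4}, {q0,q1,q2,q4}, {q0,q1,q2,q3,q4}.

3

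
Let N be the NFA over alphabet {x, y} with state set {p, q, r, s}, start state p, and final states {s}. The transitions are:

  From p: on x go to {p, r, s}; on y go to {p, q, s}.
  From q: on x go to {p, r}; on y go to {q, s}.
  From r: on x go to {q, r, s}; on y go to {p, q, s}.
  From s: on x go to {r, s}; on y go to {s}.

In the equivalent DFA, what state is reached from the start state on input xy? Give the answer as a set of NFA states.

Start: {p}.
δ(p,x) = {p, r, s}.
Union: {p, r, s}.
After x: {p, r, s}.
δ(p,y) = {p, q, s}; δ(r,y) = {p, q, s}; δ(s,y) = {s}.
Union: {p, q, s}.
After y: {p, q, s}.

{p, q, s}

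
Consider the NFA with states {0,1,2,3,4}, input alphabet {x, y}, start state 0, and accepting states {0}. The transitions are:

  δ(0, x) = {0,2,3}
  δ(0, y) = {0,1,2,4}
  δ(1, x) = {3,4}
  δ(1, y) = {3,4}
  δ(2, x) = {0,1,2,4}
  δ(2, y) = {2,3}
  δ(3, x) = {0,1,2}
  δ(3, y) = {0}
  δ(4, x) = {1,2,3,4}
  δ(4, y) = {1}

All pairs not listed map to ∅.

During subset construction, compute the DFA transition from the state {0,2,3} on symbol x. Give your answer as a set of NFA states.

{0,1,2,3,4}

δ(0,x) = {0,2,3}; δ(2,x) = {0,1,2,4}; δ(3,x) = {0,1,2}.
Union: {0,1,2,3,4}.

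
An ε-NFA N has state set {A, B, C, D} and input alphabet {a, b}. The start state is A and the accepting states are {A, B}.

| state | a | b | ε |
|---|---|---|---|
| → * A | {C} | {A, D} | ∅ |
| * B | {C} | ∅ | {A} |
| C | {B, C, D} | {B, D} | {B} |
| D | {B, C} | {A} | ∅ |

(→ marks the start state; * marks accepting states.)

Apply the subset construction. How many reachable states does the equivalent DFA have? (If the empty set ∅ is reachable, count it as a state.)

Start state of the DFA: {A} (ε-closure of the NFA start).
{A} --a--> {A, B, C}  [new]
{A} --b--> {A, D}  [new]
{A, B, C} --a--> {A, B, C, D}  [new]
{A, B, C} --b--> {A, B, D}  [new]
{A, D} --a--> {A, B, C}  [seen]
{A, D} --b--> {A, D}  [seen]
{A, B, C, D} --a--> {A, B, C, D}  [seen]
{A, B, C, D} --b--> {A, B, D}  [seen]
{A, B, D} --a--> {A, B, C}  [seen]
{A, B, D} --b--> {A, D}  [seen]
Reachable DFA states: {A}, {A, B, C}, {A, D}, {A, B, C, D}, {A, B, D}.

5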